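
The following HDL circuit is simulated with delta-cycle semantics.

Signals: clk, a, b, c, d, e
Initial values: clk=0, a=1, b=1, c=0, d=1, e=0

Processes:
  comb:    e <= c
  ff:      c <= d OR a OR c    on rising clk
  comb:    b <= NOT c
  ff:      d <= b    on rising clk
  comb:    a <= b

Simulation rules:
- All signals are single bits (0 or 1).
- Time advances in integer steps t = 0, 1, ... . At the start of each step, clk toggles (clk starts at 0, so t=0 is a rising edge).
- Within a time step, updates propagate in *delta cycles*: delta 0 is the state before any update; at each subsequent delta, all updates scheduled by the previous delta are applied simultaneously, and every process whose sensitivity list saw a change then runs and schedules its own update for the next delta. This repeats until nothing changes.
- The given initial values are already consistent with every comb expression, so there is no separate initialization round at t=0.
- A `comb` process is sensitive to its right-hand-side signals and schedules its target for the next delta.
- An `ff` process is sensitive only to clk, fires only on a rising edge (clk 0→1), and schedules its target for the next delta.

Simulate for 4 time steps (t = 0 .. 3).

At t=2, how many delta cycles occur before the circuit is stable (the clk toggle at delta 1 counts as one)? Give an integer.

[bits: e,c,a,b,d,clk]
t=0: Δ0=001110 Δ1=001111 Δ2=011111 Δ3=111011 Δ4=110011 | 4Δ
t=1: Δ0=110011 Δ1=110010 | 1Δ
t=2: Δ0=110010 Δ1=110011 Δ2=110001 | 2Δ
t=3: Δ0=110001 Δ1=110000 | 1Δ

2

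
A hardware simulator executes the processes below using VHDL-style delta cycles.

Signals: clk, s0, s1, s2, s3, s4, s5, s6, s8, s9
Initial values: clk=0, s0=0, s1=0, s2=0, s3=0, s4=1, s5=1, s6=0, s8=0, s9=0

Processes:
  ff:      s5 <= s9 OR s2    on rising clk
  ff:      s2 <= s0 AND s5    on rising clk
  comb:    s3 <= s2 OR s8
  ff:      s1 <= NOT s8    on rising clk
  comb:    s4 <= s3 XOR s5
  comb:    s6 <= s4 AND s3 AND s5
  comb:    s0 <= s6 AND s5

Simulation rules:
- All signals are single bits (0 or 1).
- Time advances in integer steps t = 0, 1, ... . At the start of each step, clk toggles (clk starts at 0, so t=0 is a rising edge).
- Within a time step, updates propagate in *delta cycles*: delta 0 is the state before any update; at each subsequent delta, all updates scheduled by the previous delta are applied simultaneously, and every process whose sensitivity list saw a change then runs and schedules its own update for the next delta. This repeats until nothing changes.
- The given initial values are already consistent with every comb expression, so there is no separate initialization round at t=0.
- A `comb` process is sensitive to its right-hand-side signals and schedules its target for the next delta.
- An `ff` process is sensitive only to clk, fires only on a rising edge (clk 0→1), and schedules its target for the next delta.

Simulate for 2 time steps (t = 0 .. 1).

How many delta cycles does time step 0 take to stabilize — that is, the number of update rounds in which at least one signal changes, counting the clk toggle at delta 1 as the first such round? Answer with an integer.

[bits: s8,s6,s5,s4,s2,clk,s0,s9,s1,s3]
t=0: Δ0=0011000000 Δ1=0011010000 Δ2=0001010010 Δ3=0000010010 | 3Δ
t=1: Δ0=0000010010 Δ1=0000000010 | 1Δ

3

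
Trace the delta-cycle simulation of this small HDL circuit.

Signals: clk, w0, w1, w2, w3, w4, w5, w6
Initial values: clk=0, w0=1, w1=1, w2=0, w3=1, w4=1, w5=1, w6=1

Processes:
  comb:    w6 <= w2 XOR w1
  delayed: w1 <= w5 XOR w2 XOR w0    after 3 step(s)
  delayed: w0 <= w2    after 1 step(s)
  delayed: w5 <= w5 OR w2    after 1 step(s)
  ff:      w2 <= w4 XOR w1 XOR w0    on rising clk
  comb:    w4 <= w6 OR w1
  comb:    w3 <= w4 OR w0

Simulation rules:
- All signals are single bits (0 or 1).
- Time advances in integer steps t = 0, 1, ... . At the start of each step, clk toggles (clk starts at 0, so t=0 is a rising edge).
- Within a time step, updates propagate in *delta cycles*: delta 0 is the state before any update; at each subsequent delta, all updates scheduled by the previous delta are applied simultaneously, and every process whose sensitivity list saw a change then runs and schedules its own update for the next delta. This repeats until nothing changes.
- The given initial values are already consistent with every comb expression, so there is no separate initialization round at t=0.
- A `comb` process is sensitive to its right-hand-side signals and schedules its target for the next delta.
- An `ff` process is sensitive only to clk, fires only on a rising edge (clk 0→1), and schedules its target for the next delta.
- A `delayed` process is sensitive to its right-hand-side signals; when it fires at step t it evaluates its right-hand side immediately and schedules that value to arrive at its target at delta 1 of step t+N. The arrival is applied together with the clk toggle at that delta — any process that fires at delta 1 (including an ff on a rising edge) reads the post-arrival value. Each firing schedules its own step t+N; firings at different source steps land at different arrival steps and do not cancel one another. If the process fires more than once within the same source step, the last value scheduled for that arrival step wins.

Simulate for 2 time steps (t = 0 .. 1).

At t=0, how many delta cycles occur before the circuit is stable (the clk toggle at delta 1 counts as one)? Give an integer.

3

[bits: w4,w1,w6,w5,w3,w2,clk,w0]
t=0: Δ0=11111001 Δ1=11111011 Δ2=11111111 Δ3=11011111 | 3Δ
t=1: Δ0=11011111 Δ1=11011101 | 1Δ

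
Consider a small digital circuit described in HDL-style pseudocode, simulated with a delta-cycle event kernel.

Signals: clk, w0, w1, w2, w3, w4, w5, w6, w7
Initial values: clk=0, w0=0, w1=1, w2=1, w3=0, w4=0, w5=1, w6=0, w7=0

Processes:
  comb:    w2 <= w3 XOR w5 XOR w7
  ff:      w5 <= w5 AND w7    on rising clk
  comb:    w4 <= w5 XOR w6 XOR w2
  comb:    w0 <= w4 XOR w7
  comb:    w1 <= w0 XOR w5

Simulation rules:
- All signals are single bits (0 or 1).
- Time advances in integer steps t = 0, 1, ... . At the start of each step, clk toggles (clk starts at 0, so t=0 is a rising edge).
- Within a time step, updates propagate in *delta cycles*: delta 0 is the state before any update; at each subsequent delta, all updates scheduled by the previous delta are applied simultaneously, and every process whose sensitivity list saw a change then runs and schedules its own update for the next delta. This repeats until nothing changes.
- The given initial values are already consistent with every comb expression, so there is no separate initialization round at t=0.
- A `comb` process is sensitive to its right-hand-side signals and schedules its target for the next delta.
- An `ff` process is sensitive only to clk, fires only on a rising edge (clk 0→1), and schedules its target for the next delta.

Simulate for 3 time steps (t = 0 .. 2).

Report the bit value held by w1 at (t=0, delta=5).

t=0 Δ0: w6=0 w7=0 w0=0 w1=1 w2=1 w5=1 w3=0 w4=0 clk=0
  Δ1: clk:0→1
  Δ2: w5:1→0
  Δ3: w1:1→0, w2:1→0, w4:0→1
  Δ4: w0:0→1, w4:1→0
  Δ5: w0:1→0, w1:0→1
  Δ6: w1:1→0
  (6Δ to stable)
t=1 Δ0: w6=0 w7=0 w0=0 w1=0 w2=0 w5=0 w3=0 w4=0 clk=1
  Δ1: clk:1→0
  (1Δ to stable)
t=2 Δ0: w6=0 w7=0 w0=0 w1=0 w2=0 w5=0 w3=0 w4=0 clk=0
  Δ1: clk:0→1
  (1Δ to stable)

1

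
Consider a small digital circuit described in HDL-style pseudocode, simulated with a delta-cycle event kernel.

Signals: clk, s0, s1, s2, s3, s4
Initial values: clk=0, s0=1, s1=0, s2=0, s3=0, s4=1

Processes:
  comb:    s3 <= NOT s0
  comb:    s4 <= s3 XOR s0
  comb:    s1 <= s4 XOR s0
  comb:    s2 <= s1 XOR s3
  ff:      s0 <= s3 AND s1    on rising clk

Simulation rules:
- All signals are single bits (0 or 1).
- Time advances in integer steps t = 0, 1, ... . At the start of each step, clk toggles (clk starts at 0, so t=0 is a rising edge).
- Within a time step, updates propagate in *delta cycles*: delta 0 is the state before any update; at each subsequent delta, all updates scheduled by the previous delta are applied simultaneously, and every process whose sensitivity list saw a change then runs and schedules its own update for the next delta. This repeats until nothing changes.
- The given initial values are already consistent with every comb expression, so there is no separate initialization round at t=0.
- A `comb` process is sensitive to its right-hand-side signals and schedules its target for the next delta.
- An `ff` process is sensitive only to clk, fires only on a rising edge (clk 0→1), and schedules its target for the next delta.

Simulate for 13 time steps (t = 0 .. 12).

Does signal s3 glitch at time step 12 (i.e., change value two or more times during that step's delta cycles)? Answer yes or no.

t=0 Δ0: s4=1 s2=0 s0=1 s1=0 s3=0 clk=0
  Δ1: clk:0→1
  Δ2: s0:1→0
  Δ3: s4:1→0, s1:0→1, s3:0→1
  Δ4: s4:0→1, s1:1→0
  Δ5: s2:0→1, s1:0→1
  Δ6: s2:1→0
  (6Δ to stable)
t=1 Δ0: s4=1 s2=0 s0=0 s1=1 s3=1 clk=1
  Δ1: clk:1→0
  (1Δ to stable)
t=2 Δ0: s4=1 s2=0 s0=0 s1=1 s3=1 clk=0
  Δ1: clk:0→1
  Δ2: s0:0→1
  Δ3: s4:1→0, s1:1→0, s3:1→0
  Δ4: s4:0→1, s1:0→1
  Δ5: s2:0→1, s1:1→0
  Δ6: s2:1→0
  (6Δ to stable)
t=3 Δ0: s4=1 s2=0 s0=1 s1=0 s3=0 clk=1
  Δ1: clk:1→0
  (1Δ to stable)
t=4 Δ0: s4=1 s2=0 s0=1 s1=0 s3=0 clk=0
  Δ1: clk:0→1
  Δ2: s0:1→0
  Δ3: s4:1→0, s1:0→1, s3:0→1
  Δ4: s4:0→1, s1:1→0
  Δ5: s2:0→1, s1:0→1
  Δ6: s2:1→0
  (6Δ to stable)
t=5 Δ0: s4=1 s2=0 s0=0 s1=1 s3=1 clk=1
  Δ1: clk:1→0
  (1Δ to stable)
t=6 Δ0: s4=1 s2=0 s0=0 s1=1 s3=1 clk=0
  Δ1: clk:0→1
  Δ2: s0:0→1
  Δ3: s4:1→0, s1:1→0, s3:1→0
  Δ4: s4:0→1, s1:0→1
  Δ5: s2:0→1, s1:1→0
  Δ6: s2:1→0
  (6Δ to stable)
t=7 Δ0: s4=1 s2=0 s0=1 s1=0 s3=0 clk=1
  Δ1: clk:1→0
  (1Δ to stable)
t=8 Δ0: s4=1 s2=0 s0=1 s1=0 s3=0 clk=0
  Δ1: clk:0→1
  Δ2: s0:1→0
  Δ3: s4:1→0, s1:0→1, s3:0→1
  Δ4: s4:0→1, s1:1→0
  Δ5: s2:0→1, s1:0→1
  Δ6: s2:1→0
  (6Δ to stable)
t=9 Δ0: s4=1 s2=0 s0=0 s1=1 s3=1 clk=1
  Δ1: clk:1→0
  (1Δ to stable)
t=10 Δ0: s4=1 s2=0 s0=0 s1=1 s3=1 clk=0
  Δ1: clk:0→1
  Δ2: s0:0→1
  Δ3: s4:1→0, s1:1→0, s3:1→0
  Δ4: s4:0→1, s1:0→1
  Δ5: s2:0→1, s1:1→0
  Δ6: s2:1→0
  (6Δ to stable)
t=11 Δ0: s4=1 s2=0 s0=1 s1=0 s3=0 clk=1
  Δ1: clk:1→0
  (1Δ to stable)
t=12 Δ0: s4=1 s2=0 s0=1 s1=0 s3=0 clk=0
  Δ1: clk:0→1
  Δ2: s0:1→0
  Δ3: s4:1→0, s1:0→1, s3:0→1
  Δ4: s4:0→1, s1:1→0
  Δ5: s2:0→1, s1:0→1
  Δ6: s2:1→0
  (6Δ to stable)

no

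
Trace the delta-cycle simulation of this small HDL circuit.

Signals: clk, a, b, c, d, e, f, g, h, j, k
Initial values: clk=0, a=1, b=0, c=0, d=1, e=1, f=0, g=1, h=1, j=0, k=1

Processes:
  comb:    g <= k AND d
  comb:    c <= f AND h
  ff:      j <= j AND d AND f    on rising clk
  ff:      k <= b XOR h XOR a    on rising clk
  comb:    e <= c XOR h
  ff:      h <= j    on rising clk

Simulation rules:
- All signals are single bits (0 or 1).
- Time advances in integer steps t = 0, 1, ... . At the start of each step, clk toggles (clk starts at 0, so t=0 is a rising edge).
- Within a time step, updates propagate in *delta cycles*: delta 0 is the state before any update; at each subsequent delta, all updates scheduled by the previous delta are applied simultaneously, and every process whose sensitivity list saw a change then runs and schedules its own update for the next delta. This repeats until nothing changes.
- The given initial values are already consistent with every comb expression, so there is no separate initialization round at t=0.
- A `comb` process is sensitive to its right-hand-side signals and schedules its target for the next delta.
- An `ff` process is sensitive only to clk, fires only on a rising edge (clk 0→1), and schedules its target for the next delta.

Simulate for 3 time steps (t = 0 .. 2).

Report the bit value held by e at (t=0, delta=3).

0

t=0 Δ0: g=1 k=1 f=0 j=0 c=0 d=1 clk=0 e=1 a=1 b=0 h=1
  Δ1: clk:0→1
  Δ2: k:1→0, h:1→0
  Δ3: g:1→0, e:1→0
  (3Δ to stable)
t=1 Δ0: g=0 k=0 f=0 j=0 c=0 d=1 clk=1 e=0 a=1 b=0 h=0
  Δ1: clk:1→0
  (1Δ to stable)
t=2 Δ0: g=0 k=0 f=0 j=0 c=0 d=1 clk=0 e=0 a=1 b=0 h=0
  Δ1: clk:0→1
  Δ2: k:0→1
  Δ3: g:0→1
  (3Δ to stable)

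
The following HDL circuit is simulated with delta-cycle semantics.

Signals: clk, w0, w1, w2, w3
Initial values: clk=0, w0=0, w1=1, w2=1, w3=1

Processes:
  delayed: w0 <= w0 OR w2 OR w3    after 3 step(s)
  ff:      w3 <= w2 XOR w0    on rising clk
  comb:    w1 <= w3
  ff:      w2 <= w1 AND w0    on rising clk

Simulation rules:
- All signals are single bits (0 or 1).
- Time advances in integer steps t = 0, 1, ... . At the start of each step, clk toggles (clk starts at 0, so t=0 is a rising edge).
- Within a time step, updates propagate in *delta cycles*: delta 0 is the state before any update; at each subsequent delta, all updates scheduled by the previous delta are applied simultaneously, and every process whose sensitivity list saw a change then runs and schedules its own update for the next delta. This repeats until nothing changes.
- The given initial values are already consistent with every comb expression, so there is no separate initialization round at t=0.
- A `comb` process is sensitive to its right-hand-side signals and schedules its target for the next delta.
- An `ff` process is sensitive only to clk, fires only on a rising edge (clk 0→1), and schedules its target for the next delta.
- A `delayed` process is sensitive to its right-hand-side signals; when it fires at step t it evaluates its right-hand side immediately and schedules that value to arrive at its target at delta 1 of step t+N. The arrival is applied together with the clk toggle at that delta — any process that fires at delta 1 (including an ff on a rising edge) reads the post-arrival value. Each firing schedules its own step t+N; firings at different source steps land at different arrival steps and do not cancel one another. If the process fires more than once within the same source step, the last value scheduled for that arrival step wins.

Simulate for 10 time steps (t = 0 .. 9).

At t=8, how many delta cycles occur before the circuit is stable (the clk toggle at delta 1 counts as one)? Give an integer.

3

[bits: w0,clk,w3,w1,w2]
t=0: Δ0=00111 Δ1=01111 Δ2=01110 | 2Δ
t=1: Δ0=01110 Δ1=00110 | 1Δ
t=2: Δ0=00110 Δ1=01110 Δ2=01010 Δ3=01000 | 3Δ
t=3: Δ0=01000 Δ1=10000 | 1Δ
t=4: Δ0=10000 Δ1=11000 Δ2=11100 Δ3=11110 | 3Δ
t=5: Δ0=11110 Δ1=00110 | 1Δ
t=6: Δ0=00110 Δ1=11110 Δ2=11111 | 2Δ
t=7: Δ0=11111 Δ1=10111 | 1Δ
t=8: Δ0=10111 Δ1=11111 Δ2=11011 Δ3=11001 | 3Δ
t=9: Δ0=11001 Δ1=10001 | 1Δ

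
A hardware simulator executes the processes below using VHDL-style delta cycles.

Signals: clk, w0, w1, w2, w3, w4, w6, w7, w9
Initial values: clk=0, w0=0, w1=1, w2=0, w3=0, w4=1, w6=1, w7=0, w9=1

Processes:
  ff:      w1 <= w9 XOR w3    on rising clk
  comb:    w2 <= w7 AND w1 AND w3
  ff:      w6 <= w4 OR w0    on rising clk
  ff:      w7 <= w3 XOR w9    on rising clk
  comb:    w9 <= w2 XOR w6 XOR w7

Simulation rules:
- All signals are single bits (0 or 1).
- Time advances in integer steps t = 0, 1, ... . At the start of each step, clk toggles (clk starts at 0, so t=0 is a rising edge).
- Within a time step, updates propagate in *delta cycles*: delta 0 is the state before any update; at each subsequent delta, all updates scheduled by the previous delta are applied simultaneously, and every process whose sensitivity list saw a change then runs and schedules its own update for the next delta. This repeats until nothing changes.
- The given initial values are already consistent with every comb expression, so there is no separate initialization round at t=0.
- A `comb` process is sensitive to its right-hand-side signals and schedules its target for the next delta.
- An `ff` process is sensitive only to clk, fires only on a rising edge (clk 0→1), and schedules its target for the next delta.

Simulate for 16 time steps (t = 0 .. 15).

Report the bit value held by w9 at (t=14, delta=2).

0

t=0 Δ0: w0=0 w7=0 w2=0 w1=1 w6=1 w4=1 clk=0 w3=0 w9=1
  Δ1: clk:0→1
  Δ2: w7:0→1
  Δ3: w9:1→0
  (3Δ to stable)
t=1 Δ0: w0=0 w7=1 w2=0 w1=1 w6=1 w4=1 clk=1 w3=0 w9=0
  Δ1: clk:1→0
  (1Δ to stable)
t=2 Δ0: w0=0 w7=1 w2=0 w1=1 w6=1 w4=1 clk=0 w3=0 w9=0
  Δ1: clk:0→1
  Δ2: w7:1→0, w1:1→0
  Δ3: w9:0→1
  (3Δ to stable)
t=3 Δ0: w0=0 w7=0 w2=0 w1=0 w6=1 w4=1 clk=1 w3=0 w9=1
  Δ1: clk:1→0
  (1Δ to stable)
t=4 Δ0: w0=0 w7=0 w2=0 w1=0 w6=1 w4=1 clk=0 w3=0 w9=1
  Δ1: clk:0→1
  Δ2: w7:0→1, w1:0→1
  Δ3: w9:1→0
  (3Δ to stable)
t=5 Δ0: w0=0 w7=1 w2=0 w1=1 w6=1 w4=1 clk=1 w3=0 w9=0
  Δ1: clk:1→0
  (1Δ to stable)
t=6 Δ0: w0=0 w7=1 w2=0 w1=1 w6=1 w4=1 clk=0 w3=0 w9=0
  Δ1: clk:0→1
  Δ2: w7:1→0, w1:1→0
  Δ3: w9:0→1
  (3Δ to stable)
t=7 Δ0: w0=0 w7=0 w2=0 w1=0 w6=1 w4=1 clk=1 w3=0 w9=1
  Δ1: clk:1→0
  (1Δ to stable)
t=8 Δ0: w0=0 w7=0 w2=0 w1=0 w6=1 w4=1 clk=0 w3=0 w9=1
  Δ1: clk:0→1
  Δ2: w7:0→1, w1:0→1
  Δ3: w9:1→0
  (3Δ to stable)
t=9 Δ0: w0=0 w7=1 w2=0 w1=1 w6=1 w4=1 clk=1 w3=0 w9=0
  Δ1: clk:1→0
  (1Δ to stable)
t=10 Δ0: w0=0 w7=1 w2=0 w1=1 w6=1 w4=1 clk=0 w3=0 w9=0
  Δ1: clk:0→1
  Δ2: w7:1→0, w1:1→0
  Δ3: w9:0→1
  (3Δ to stable)
t=11 Δ0: w0=0 w7=0 w2=0 w1=0 w6=1 w4=1 clk=1 w3=0 w9=1
  Δ1: clk:1→0
  (1Δ to stable)
t=12 Δ0: w0=0 w7=0 w2=0 w1=0 w6=1 w4=1 clk=0 w3=0 w9=1
  Δ1: clk:0→1
  Δ2: w7:0→1, w1:0→1
  Δ3: w9:1→0
  (3Δ to stable)
t=13 Δ0: w0=0 w7=1 w2=0 w1=1 w6=1 w4=1 clk=1 w3=0 w9=0
  Δ1: clk:1→0
  (1Δ to stable)
t=14 Δ0: w0=0 w7=1 w2=0 w1=1 w6=1 w4=1 clk=0 w3=0 w9=0
  Δ1: clk:0→1
  Δ2: w7:1→0, w1:1→0
  Δ3: w9:0→1
  (3Δ to stable)
t=15 Δ0: w0=0 w7=0 w2=0 w1=0 w6=1 w4=1 clk=1 w3=0 w9=1
  Δ1: clk:1→0
  (1Δ to stable)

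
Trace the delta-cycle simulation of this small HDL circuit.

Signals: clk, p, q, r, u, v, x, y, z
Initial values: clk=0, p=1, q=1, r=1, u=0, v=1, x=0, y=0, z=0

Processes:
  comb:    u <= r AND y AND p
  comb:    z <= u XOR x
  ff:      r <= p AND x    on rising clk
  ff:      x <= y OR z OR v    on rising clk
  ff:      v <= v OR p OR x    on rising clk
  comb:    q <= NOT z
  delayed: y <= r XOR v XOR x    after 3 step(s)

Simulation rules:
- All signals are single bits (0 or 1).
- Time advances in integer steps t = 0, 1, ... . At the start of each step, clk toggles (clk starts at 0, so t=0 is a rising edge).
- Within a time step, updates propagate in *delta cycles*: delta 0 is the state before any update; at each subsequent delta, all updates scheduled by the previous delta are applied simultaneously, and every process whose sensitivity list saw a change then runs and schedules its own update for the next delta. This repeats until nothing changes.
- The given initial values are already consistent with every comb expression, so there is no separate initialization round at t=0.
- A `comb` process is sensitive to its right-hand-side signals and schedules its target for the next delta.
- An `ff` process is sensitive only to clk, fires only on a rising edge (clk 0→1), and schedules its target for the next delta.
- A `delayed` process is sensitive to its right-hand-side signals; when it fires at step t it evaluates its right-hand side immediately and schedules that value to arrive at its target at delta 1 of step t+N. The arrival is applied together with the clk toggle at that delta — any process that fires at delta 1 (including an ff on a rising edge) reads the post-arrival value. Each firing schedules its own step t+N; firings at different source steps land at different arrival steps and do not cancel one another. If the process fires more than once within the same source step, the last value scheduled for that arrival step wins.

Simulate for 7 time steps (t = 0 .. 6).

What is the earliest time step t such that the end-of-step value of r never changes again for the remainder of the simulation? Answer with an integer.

[bits: u,r,clk,q,y,v,p,x,z]
t=0: Δ0=010101100 Δ1=011101100 Δ2=001101110 Δ3=001101111 Δ4=001001111 | 4Δ
t=1: Δ0=001001111 Δ1=000001111 | 1Δ
t=2: Δ0=000001111 Δ1=001001111 Δ2=011001111 | 2Δ
t=3: Δ0=011001111 Δ1=010001111 | 1Δ
t=4: Δ0=010001111 Δ1=011001111 | 1Δ
t=5: Δ0=011001111 Δ1=010011111 Δ2=110011111 Δ3=110011110 Δ4=110111110 | 4Δ
t=6: Δ0=110111110 Δ1=111111110 | 1Δ

2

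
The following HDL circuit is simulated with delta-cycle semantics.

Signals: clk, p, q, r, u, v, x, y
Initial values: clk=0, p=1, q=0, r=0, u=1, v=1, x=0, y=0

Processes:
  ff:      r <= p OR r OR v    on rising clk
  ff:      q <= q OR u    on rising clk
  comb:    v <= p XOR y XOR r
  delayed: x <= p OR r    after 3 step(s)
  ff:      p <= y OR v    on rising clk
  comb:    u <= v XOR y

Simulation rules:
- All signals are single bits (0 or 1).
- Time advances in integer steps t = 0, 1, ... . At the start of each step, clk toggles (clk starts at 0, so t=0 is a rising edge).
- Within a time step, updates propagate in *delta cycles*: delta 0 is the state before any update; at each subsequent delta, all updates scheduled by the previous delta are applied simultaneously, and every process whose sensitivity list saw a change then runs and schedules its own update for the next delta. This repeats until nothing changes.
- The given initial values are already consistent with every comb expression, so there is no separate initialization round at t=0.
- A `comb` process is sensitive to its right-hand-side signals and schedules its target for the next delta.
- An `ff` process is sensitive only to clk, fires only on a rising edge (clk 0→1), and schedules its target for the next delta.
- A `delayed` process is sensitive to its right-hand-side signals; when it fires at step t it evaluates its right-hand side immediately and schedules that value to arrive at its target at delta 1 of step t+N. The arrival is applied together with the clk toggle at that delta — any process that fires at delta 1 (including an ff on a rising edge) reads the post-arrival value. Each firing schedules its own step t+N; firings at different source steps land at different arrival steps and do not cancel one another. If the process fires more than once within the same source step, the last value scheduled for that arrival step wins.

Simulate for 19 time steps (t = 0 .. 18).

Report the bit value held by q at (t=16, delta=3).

t=0 Δ0: q=0 clk=0 u=1 y=0 v=1 p=1 x=0 r=0
  Δ1: clk:0→1
  Δ2: q:0→1, r:0→1
  Δ3: v:1→0
  Δ4: u:1→0
  (4Δ to stable)
t=1 Δ0: q=1 clk=1 u=0 y=0 v=0 p=1 x=0 r=1
  Δ1: clk:1→0
  (1Δ to stable)
t=2 Δ0: q=1 clk=0 u=0 y=0 v=0 p=1 x=0 r=1
  Δ1: clk:0→1
  Δ2: p:1→0
  Δ3: v:0→1
  Δ4: u:0→1
  (4Δ to stable)
t=3 Δ0: q=1 clk=1 u=1 y=0 v=1 p=0 x=0 r=1
  Δ1: clk:1→0, x:0→1
  (1Δ to stable)
t=4 Δ0: q=1 clk=0 u=1 y=0 v=1 p=0 x=1 r=1
  Δ1: clk:0→1
  Δ2: p:0→1
  Δ3: v:1→0
  Δ4: u:1→0
  (4Δ to stable)
t=5 Δ0: q=1 clk=1 u=0 y=0 v=0 p=1 x=1 r=1
  Δ1: clk:1→0
  (1Δ to stable)
t=6 Δ0: q=1 clk=0 u=0 y=0 v=0 p=1 x=1 r=1
  Δ1: clk:0→1
  Δ2: p:1→0
  Δ3: v:0→1
  Δ4: u:0→1
  (4Δ to stable)
t=7 Δ0: q=1 clk=1 u=1 y=0 v=1 p=0 x=1 r=1
  Δ1: clk:1→0
  (1Δ to stable)
t=8 Δ0: q=1 clk=0 u=1 y=0 v=1 p=0 x=1 r=1
  Δ1: clk:0→1
  Δ2: p:0→1
  Δ3: v:1→0
  Δ4: u:1→0
  (4Δ to stable)
t=9 Δ0: q=1 clk=1 u=0 y=0 v=0 p=1 x=1 r=1
  Δ1: clk:1→0
  (1Δ to stable)
t=10 Δ0: q=1 clk=0 u=0 y=0 v=0 p=1 x=1 r=1
  Δ1: clk:0→1
  Δ2: p:1→0
  Δ3: v:0→1
  Δ4: u:0→1
  (4Δ to stable)
t=11 Δ0: q=1 clk=1 u=1 y=0 v=1 p=0 x=1 r=1
  Δ1: clk:1→0
  (1Δ to stable)
t=12 Δ0: q=1 clk=0 u=1 y=0 v=1 p=0 x=1 r=1
  Δ1: clk:0→1
  Δ2: p:0→1
  Δ3: v:1→0
  Δ4: u:1→0
  (4Δ to stable)
t=13 Δ0: q=1 clk=1 u=0 y=0 v=0 p=1 x=1 r=1
  Δ1: clk:1→0
  (1Δ to stable)
t=14 Δ0: q=1 clk=0 u=0 y=0 v=0 p=1 x=1 r=1
  Δ1: clk:0→1
  Δ2: p:1→0
  Δ3: v:0→1
  Δ4: u:0→1
  (4Δ to stable)
t=15 Δ0: q=1 clk=1 u=1 y=0 v=1 p=0 x=1 r=1
  Δ1: clk:1→0
  (1Δ to stable)
t=16 Δ0: q=1 clk=0 u=1 y=0 v=1 p=0 x=1 r=1
  Δ1: clk:0→1
  Δ2: p:0→1
  Δ3: v:1→0
  Δ4: u:1→0
  (4Δ to stable)
t=17 Δ0: q=1 clk=1 u=0 y=0 v=0 p=1 x=1 r=1
  Δ1: clk:1→0
  (1Δ to stable)
t=18 Δ0: q=1 clk=0 u=0 y=0 v=0 p=1 x=1 r=1
  Δ1: clk:0→1
  Δ2: p:1→0
  Δ3: v:0→1
  Δ4: u:0→1
  (4Δ to stable)

1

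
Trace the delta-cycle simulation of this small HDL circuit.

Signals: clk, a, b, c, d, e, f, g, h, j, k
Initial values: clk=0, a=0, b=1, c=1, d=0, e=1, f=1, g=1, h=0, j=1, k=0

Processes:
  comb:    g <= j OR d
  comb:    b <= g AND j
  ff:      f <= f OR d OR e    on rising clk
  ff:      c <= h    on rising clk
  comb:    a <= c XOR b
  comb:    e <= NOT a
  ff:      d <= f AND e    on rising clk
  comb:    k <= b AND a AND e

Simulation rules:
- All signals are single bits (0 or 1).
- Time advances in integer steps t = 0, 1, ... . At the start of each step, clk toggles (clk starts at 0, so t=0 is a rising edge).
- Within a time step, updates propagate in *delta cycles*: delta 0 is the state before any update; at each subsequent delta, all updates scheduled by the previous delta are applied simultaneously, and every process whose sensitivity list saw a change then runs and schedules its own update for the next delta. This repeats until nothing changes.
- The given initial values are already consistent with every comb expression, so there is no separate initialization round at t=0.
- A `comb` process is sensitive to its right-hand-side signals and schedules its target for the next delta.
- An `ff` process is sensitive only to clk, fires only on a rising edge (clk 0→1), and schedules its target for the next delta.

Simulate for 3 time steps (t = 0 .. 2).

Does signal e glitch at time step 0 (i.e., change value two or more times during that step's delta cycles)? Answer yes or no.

no

t0.Δ0 c=1 g=1 d=0 clk=0 j=1 b=1 f=1 a=0 e=1 k=0 h=0
t0.Δ1 c=1 g=1 d=0 clk=1 j=1 b=1 f=1 a=0 e=1 k=0 h=0
t0.Δ2 c=0 g=1 d=1 clk=1 j=1 b=1 f=1 a=0 e=1 k=0 h=0
t0.Δ3 c=0 g=1 d=1 clk=1 j=1 b=1 f=1 a=1 e=1 k=0 h=0
t0.Δ4 c=0 g=1 d=1 clk=1 j=1 b=1 f=1 a=1 e=0 k=1 h=0
t0.Δ5 c=0 g=1 d=1 clk=1 j=1 b=1 f=1 a=1 e=0 k=0 h=0
t1.Δ0 c=0 g=1 d=1 clk=1 j=1 b=1 f=1 a=1 e=0 k=0 h=0
t1.Δ1 c=0 g=1 d=1 clk=0 j=1 b=1 f=1 a=1 e=0 k=0 h=0
t2.Δ0 c=0 g=1 d=1 clk=0 j=1 b=1 f=1 a=1 e=0 k=0 h=0
t2.Δ1 c=0 g=1 d=1 clk=1 j=1 b=1 f=1 a=1 e=0 k=0 h=0
t2.Δ2 c=0 g=1 d=0 clk=1 j=1 b=1 f=1 a=1 e=0 k=0 h=0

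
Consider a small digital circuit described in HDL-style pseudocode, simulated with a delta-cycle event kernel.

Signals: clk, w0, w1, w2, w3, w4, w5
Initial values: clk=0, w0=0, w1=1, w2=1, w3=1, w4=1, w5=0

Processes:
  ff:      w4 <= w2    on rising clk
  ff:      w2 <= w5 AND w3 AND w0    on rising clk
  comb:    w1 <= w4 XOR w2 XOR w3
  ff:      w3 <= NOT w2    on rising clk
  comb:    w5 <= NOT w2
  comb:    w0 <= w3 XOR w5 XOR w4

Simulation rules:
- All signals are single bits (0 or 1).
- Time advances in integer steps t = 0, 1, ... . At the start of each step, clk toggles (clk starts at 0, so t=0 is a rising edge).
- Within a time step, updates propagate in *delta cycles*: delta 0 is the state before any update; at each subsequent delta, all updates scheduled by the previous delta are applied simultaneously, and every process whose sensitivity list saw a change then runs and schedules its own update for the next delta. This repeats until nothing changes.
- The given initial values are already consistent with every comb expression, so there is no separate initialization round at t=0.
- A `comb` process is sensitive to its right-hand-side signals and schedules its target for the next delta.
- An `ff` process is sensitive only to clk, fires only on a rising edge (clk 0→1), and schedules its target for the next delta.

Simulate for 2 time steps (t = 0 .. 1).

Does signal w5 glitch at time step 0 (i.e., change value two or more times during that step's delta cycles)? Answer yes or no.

t=0 Δ0: w5=0 w2=1 w1=1 w3=1 w0=0 w4=1 clk=0
  Δ1: clk:0→1
  Δ2: w2:1→0, w3:1→0
  Δ3: w5:0→1, w0:0→1
  Δ4: w0:1→0
  (4Δ to stable)
t=1 Δ0: w5=1 w2=0 w1=1 w3=0 w0=0 w4=1 clk=1
  Δ1: clk:1→0
  (1Δ to stable)

no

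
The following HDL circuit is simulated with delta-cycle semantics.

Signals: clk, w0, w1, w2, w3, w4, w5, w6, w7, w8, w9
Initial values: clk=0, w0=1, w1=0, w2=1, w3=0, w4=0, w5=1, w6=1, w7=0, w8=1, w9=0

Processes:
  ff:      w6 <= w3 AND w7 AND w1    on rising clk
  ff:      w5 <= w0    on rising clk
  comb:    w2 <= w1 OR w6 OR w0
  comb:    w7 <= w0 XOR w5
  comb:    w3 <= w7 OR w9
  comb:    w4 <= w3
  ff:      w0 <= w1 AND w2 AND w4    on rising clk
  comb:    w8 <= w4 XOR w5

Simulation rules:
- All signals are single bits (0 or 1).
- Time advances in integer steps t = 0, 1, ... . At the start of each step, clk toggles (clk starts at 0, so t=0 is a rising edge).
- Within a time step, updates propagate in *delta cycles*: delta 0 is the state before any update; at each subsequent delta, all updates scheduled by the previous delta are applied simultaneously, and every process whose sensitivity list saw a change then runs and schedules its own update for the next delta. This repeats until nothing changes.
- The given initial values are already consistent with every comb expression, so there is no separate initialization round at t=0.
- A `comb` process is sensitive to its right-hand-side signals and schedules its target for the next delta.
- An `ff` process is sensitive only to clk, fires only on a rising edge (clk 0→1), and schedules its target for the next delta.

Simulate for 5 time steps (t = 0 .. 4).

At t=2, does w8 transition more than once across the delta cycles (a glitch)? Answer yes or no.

[bits: clk,w8,w4,w2,w7,w3,w6,w1,w5,w9,w0]
t=0: Δ0=01010010101 Δ1=11010010101 Δ2=11010000100 Δ3=11001000100 Δ4=11001100100 Δ5=11101100100 Δ6=10101100100 | 6Δ
t=1: Δ0=10101100100 Δ1=00101100100 | 1Δ
t=2: Δ0=00101100100 Δ1=10101100100 Δ2=10101100000 Δ3=11100100000 Δ4=11100000000 Δ5=11000000000 Δ6=10000000000 | 6Δ
t=3: Δ0=10000000000 Δ1=00000000000 | 1Δ
t=4: Δ0=00000000000 Δ1=10000000000 | 1Δ

yes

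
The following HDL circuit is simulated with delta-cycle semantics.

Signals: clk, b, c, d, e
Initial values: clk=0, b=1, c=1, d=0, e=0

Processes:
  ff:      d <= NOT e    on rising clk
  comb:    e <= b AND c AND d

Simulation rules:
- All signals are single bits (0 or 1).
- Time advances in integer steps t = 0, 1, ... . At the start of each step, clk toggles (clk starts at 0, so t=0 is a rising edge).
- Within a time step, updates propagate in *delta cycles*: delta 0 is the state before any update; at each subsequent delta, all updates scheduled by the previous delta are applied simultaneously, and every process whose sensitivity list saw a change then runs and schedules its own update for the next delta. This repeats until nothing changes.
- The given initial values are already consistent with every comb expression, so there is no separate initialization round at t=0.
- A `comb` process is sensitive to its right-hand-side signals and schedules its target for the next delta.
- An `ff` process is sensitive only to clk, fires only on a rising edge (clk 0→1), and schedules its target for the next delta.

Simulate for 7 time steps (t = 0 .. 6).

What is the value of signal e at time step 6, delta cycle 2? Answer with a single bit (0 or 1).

1

t0.Δ0 d=0 c=1 clk=0 e=0 b=1
t0.Δ1 d=0 c=1 clk=1 e=0 b=1
t0.Δ2 d=1 c=1 clk=1 e=0 b=1
t0.Δ3 d=1 c=1 clk=1 e=1 b=1
t1.Δ0 d=1 c=1 clk=1 e=1 b=1
t1.Δ1 d=1 c=1 clk=0 e=1 b=1
t2.Δ0 d=1 c=1 clk=0 e=1 b=1
t2.Δ1 d=1 c=1 clk=1 e=1 b=1
t2.Δ2 d=0 c=1 clk=1 e=1 b=1
t2.Δ3 d=0 c=1 clk=1 e=0 b=1
t3.Δ0 d=0 c=1 clk=1 e=0 b=1
t3.Δ1 d=0 c=1 clk=0 e=0 b=1
t4.Δ0 d=0 c=1 clk=0 e=0 b=1
t4.Δ1 d=0 c=1 clk=1 e=0 b=1
t4.Δ2 d=1 c=1 clk=1 e=0 b=1
t4.Δ3 d=1 c=1 clk=1 e=1 b=1
t5.Δ0 d=1 c=1 clk=1 e=1 b=1
t5.Δ1 d=1 c=1 clk=0 e=1 b=1
t6.Δ0 d=1 c=1 clk=0 e=1 b=1
t6.Δ1 d=1 c=1 clk=1 e=1 b=1
t6.Δ2 d=0 c=1 clk=1 e=1 b=1
t6.Δ3 d=0 c=1 clk=1 e=0 b=1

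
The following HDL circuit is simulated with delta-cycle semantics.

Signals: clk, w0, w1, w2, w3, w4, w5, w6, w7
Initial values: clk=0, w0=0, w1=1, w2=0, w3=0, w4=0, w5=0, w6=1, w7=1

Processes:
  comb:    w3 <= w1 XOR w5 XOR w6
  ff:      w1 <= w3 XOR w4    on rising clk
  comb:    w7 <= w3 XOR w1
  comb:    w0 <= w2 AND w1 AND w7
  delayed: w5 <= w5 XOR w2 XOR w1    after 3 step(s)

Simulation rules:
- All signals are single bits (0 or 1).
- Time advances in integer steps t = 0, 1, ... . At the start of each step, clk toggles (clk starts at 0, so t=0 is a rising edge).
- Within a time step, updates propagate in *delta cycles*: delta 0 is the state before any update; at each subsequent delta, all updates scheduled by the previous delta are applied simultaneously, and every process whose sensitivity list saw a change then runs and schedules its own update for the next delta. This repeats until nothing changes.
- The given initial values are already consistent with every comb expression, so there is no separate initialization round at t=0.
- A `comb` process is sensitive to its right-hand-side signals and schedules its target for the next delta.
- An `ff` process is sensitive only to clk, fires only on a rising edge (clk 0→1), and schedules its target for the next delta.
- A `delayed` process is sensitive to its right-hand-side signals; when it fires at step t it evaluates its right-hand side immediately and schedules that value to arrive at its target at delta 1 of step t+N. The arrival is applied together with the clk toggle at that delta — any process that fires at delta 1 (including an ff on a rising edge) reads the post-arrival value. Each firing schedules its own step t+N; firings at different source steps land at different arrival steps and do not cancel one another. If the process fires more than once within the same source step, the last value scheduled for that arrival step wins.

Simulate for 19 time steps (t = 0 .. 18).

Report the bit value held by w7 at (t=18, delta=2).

t=0 Δ0: w4=0 w7=1 w3=0 w5=0 w0=0 w6=1 w2=0 w1=1 clk=0
  Δ1: clk:0→1
  Δ2: w1:1→0
  Δ3: w7:1→0, w3:0→1
  Δ4: w7:0→1
  (4Δ to stable)
t=1 Δ0: w4=0 w7=1 w3=1 w5=0 w0=0 w6=1 w2=0 w1=0 clk=1
  Δ1: clk:1→0
  (1Δ to stable)
t=2 Δ0: w4=0 w7=1 w3=1 w5=0 w0=0 w6=1 w2=0 w1=0 clk=0
  Δ1: clk:0→1
  Δ2: w1:0→1
  Δ3: w7:1→0, w3:1→0
  Δ4: w7:0→1
  (4Δ to stable)
t=3 Δ0: w4=0 w7=1 w3=0 w5=0 w0=0 w6=1 w2=0 w1=1 clk=1
  Δ1: clk:1→0
  (1Δ to stable)
t=4 Δ0: w4=0 w7=1 w3=0 w5=0 w0=0 w6=1 w2=0 w1=1 clk=0
  Δ1: clk:0→1
  Δ2: w1:1→0
  Δ3: w7:1→0, w3:0→1
  Δ4: w7:0→1
  (4Δ to stable)
t=5 Δ0: w4=0 w7=1 w3=1 w5=0 w0=0 w6=1 w2=0 w1=0 clk=1
  Δ1: w5:0→1, clk:1→0
  Δ2: w3:1→0
  Δ3: w7:1→0
  (3Δ to stable)
t=6 Δ0: w4=0 w7=0 w3=0 w5=1 w0=0 w6=1 w2=0 w1=0 clk=0
  Δ1: clk:0→1
  (1Δ to stable)
t=7 Δ0: w4=0 w7=0 w3=0 w5=1 w0=0 w6=1 w2=0 w1=0 clk=1
  Δ1: w5:1→0, clk:1→0
  Δ2: w3:0→1
  Δ3: w7:0→1
  (3Δ to stable)
t=8 Δ0: w4=0 w7=1 w3=1 w5=0 w0=0 w6=1 w2=0 w1=0 clk=0
  Δ1: w5:0→1, clk:0→1
  Δ2: w3:1→0, w1:0→1
  Δ3: w3:0→1
  Δ4: w7:1→0
  (4Δ to stable)
t=9 Δ0: w4=0 w7=0 w3=1 w5=1 w0=0 w6=1 w2=0 w1=1 clk=1
  Δ1: clk:1→0
  (1Δ to stable)
t=10 Δ0: w4=0 w7=0 w3=1 w5=1 w0=0 w6=1 w2=0 w1=1 clk=0
  Δ1: w5:1→0, clk:0→1
  Δ2: w3:1→0
  Δ3: w7:0→1
  (3Δ to stable)
t=11 Δ0: w4=0 w7=1 w3=0 w5=0 w0=0 w6=1 w2=0 w1=1 clk=1
  Δ1: clk:1→0
  (1Δ to stable)
t=12 Δ0: w4=0 w7=1 w3=0 w5=0 w0=0 w6=1 w2=0 w1=1 clk=0
  Δ1: clk:0→1
  Δ2: w1:1→0
  Δ3: w7:1→0, w3:0→1
  Δ4: w7:0→1
  (4Δ to stable)
t=13 Δ0: w4=0 w7=1 w3=1 w5=0 w0=0 w6=1 w2=0 w1=0 clk=1
  Δ1: w5:0→1, clk:1→0
  Δ2: w3:1→0
  Δ3: w7:1→0
  (3Δ to stable)
t=14 Δ0: w4=0 w7=0 w3=0 w5=1 w0=0 w6=1 w2=0 w1=0 clk=0
  Δ1: clk:0→1
  (1Δ to stable)
t=15 Δ0: w4=0 w7=0 w3=0 w5=1 w0=0 w6=1 w2=0 w1=0 clk=1
  Δ1: w5:1→0, clk:1→0
  Δ2: w3:0→1
  Δ3: w7:0→1
  (3Δ to stable)
t=16 Δ0: w4=0 w7=1 w3=1 w5=0 w0=0 w6=1 w2=0 w1=0 clk=0
  Δ1: w5:0→1, clk:0→1
  Δ2: w3:1→0, w1:0→1
  Δ3: w3:0→1
  Δ4: w7:1→0
  (4Δ to stable)
t=17 Δ0: w4=0 w7=0 w3=1 w5=1 w0=0 w6=1 w2=0 w1=1 clk=1
  Δ1: clk:1→0
  (1Δ to stable)
t=18 Δ0: w4=0 w7=0 w3=1 w5=1 w0=0 w6=1 w2=0 w1=1 clk=0
  Δ1: w5:1→0, clk:0→1
  Δ2: w3:1→0
  Δ3: w7:0→1
  (3Δ to stable)

0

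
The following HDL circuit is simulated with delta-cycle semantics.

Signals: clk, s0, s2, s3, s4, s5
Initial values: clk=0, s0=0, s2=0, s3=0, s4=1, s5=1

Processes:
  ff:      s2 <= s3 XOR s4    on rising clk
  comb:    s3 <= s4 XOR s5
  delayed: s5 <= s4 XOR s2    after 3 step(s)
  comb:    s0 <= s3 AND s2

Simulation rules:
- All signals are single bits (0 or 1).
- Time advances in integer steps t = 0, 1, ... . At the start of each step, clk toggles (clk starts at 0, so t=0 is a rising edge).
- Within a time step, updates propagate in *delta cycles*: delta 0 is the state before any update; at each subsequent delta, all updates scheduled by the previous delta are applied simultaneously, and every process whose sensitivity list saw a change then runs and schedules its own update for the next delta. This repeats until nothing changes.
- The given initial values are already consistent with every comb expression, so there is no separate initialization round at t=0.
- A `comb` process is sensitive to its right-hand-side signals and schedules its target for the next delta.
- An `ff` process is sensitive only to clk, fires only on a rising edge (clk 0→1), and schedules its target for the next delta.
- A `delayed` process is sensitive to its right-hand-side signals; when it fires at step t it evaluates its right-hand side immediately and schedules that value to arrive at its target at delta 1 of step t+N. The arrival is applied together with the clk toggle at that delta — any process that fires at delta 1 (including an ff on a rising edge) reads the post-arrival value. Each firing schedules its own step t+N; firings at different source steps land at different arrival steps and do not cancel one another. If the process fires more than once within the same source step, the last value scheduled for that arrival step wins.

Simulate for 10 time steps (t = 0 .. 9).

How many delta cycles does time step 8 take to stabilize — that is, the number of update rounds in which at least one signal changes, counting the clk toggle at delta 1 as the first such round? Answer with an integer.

2

t0.Δ0 s3=0 s5=1 s4=1 clk=0 s0=0 s2=0
t0.Δ1 s3=0 s5=1 s4=1 clk=1 s0=0 s2=0
t0.Δ2 s3=0 s5=1 s4=1 clk=1 s0=0 s2=1
t1.Δ0 s3=0 s5=1 s4=1 clk=1 s0=0 s2=1
t1.Δ1 s3=0 s5=1 s4=1 clk=0 s0=0 s2=1
t2.Δ0 s3=0 s5=1 s4=1 clk=0 s0=0 s2=1
t2.Δ1 s3=0 s5=1 s4=1 clk=1 s0=0 s2=1
t3.Δ0 s3=0 s5=1 s4=1 clk=1 s0=0 s2=1
t3.Δ1 s3=0 s5=0 s4=1 clk=0 s0=0 s2=1
t3.Δ2 s3=1 s5=0 s4=1 clk=0 s0=0 s2=1
t3.Δ3 s3=1 s5=0 s4=1 clk=0 s0=1 s2=1
t4.Δ0 s3=1 s5=0 s4=1 clk=0 s0=1 s2=1
t4.Δ1 s3=1 s5=0 s4=1 clk=1 s0=1 s2=1
t4.Δ2 s3=1 s5=0 s4=1 clk=1 s0=1 s2=0
t4.Δ3 s3=1 s5=0 s4=1 clk=1 s0=0 s2=0
t5.Δ0 s3=1 s5=0 s4=1 clk=1 s0=0 s2=0
t5.Δ1 s3=1 s5=0 s4=1 clk=0 s0=0 s2=0
t6.Δ0 s3=1 s5=0 s4=1 clk=0 s0=0 s2=0
t6.Δ1 s3=1 s5=0 s4=1 clk=1 s0=0 s2=0
t7.Δ0 s3=1 s5=0 s4=1 clk=1 s0=0 s2=0
t7.Δ1 s3=1 s5=1 s4=1 clk=0 s0=0 s2=0
t7.Δ2 s3=0 s5=1 s4=1 clk=0 s0=0 s2=0
t8.Δ0 s3=0 s5=1 s4=1 clk=0 s0=0 s2=0
t8.Δ1 s3=0 s5=1 s4=1 clk=1 s0=0 s2=0
t8.Δ2 s3=0 s5=1 s4=1 clk=1 s0=0 s2=1
t9.Δ0 s3=0 s5=1 s4=1 clk=1 s0=0 s2=1
t9.Δ1 s3=0 s5=1 s4=1 clk=0 s0=0 s2=1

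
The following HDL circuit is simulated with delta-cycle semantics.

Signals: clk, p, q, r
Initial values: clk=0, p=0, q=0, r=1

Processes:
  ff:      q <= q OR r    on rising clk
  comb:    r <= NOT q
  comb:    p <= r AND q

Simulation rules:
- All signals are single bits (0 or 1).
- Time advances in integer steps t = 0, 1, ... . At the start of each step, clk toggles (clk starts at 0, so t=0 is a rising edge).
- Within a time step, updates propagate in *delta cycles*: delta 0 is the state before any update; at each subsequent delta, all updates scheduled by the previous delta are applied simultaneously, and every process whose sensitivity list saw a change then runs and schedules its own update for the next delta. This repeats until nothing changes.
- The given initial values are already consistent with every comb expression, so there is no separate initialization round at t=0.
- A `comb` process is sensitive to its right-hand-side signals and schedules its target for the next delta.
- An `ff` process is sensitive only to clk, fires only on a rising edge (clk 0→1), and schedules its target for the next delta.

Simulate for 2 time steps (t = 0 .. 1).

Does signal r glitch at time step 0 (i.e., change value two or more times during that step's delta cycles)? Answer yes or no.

[bits: clk,q,p,r]
t=0: Δ0=0001 Δ1=1001 Δ2=1101 Δ3=1110 Δ4=1100 | 4Δ
t=1: Δ0=1100 Δ1=0100 | 1Δ

no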